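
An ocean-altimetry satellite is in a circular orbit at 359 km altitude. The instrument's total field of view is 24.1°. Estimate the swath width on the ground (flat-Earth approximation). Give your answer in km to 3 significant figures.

153 km

Half-angle = 24.1°/2 = 12.05°.
Swath width ≈ 2h·tan(θ/2) = 2 × 359 × tan(12.05°) = 153.3 km.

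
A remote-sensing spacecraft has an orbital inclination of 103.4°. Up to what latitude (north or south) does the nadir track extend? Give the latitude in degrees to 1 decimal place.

76.6°

Retrograde orbit: the ground track reaches ±(180° − i) = ±(180 − 103.4) = ±76.6°.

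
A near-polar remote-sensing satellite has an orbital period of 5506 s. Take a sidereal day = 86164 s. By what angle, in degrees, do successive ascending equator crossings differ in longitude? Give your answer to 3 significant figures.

23.0°

During one orbit Earth rotates (5506.0 / 86164) × 360° = 23.00°.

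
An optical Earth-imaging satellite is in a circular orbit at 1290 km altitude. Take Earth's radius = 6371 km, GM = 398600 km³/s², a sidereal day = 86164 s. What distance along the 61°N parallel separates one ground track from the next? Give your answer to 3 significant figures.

1500 km

Semi-major axis a = 6371 + 1290 = 7661 km. Period T = 2π√(a³/μ) = 2π√(7661³/398600) = 6673.3 s = 111.22 min.
Node shift per orbit = (6673.3/86164) × 360° = 27.88°.
Equatorial spacing = 27.88 × 111.2 km/° = 3100 km.
At 61° latitude, spacing = 3100 × cos(61°) = 1503 km.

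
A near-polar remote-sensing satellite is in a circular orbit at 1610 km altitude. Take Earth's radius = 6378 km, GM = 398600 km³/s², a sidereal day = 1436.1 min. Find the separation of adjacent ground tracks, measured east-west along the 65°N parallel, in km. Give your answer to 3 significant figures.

1400 km

Semi-major axis a = 6378 + 1610 = 7988 km. Period T = 2π√(a³/μ) = 2π√(7988³/398600) = 7105.1 s = 118.42 min.
Node shift per orbit = (7105.1/86166) × 360° = 29.68°.
Equatorial spacing = 29.68 × 111.3 km/° = 3304 km.
At 65° latitude, spacing = 3304 × cos(65°) = 1397 km.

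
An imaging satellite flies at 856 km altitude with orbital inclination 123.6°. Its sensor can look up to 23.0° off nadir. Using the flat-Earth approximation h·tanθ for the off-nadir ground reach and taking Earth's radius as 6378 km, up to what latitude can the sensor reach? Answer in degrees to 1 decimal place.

59.7°

Retrograde orbit: the ground track reaches ±(180° − i) = ±(180 − 123.6) = ±56.4°.
Sensor half-swath on the ground ≈ 856·tan(23.0°) = 363 km = 3.26° of latitude.
Maximum observable latitude ≈ 56.4 + 3.26 = 59.7°.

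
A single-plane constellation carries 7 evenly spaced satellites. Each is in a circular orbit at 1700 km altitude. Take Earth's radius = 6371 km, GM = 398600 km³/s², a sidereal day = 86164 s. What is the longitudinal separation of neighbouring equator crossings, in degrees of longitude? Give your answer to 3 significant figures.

Semi-major axis a = 6371 + 1700 = 8071 km. Period T = 2π√(a³/μ) = 2π√(8071³/398600) = 7216.1 s = 120.27 min.
Single-satellite node shift = (7216.1/86164) × 360° = 30.15°.
With 7 satellites evenly phased, successive equator crossings are 30.15/7 = 4.307° apart.

4.31°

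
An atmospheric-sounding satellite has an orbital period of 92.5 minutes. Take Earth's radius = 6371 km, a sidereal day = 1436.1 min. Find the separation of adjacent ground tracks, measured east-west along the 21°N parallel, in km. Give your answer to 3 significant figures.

T = 92.5 min = 5550.0 s.
Node shift per orbit = (5550.0/86166) × 360° = 23.19°.
Equatorial spacing = 23.19 × 111.2 km/° = 2578 km.
At 21° latitude, spacing = 2578 × cos(21°) = 2407 km.

2410 km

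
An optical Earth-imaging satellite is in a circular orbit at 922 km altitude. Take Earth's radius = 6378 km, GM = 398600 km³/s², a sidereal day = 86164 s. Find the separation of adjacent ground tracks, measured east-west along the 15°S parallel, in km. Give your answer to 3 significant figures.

2790 km

Semi-major axis a = 6378 + 922 = 7300 km. Period T = 2π√(a³/μ) = 2π√(7300³/398600) = 6207.2 s = 103.45 min.
Node shift per orbit = (6207.2/86164) × 360° = 25.93°.
Equatorial spacing = 25.93 × 111.3 km/° = 2887 km.
At 15° latitude, spacing = 2887 × cos(15°) = 2789 km.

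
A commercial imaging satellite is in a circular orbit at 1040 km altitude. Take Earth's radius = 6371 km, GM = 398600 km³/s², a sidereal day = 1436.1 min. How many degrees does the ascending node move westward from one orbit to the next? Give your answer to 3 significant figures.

26.5°

Semi-major axis a = 6371 + 1040 = 7411 km. Period T = 2π√(a³/μ) = 2π√(7411³/398600) = 6349.3 s = 105.82 min.
During one orbit Earth rotates (6349.3 / 86166) × 360° = 26.53°.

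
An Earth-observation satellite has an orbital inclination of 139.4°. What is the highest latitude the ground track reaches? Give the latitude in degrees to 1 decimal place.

40.6°

Retrograde orbit: the ground track reaches ±(180° − i) = ±(180 − 139.4) = ±40.6°.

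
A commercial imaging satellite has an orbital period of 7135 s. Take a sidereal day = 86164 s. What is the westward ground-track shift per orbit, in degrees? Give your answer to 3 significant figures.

29.8°

During one orbit Earth rotates (7135.0 / 86164) × 360° = 29.81°.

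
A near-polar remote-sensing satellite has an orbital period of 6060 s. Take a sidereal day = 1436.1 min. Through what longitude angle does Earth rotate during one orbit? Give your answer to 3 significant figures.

During one orbit Earth rotates (6060.0 / 86166) × 360° = 25.32°.

25.3°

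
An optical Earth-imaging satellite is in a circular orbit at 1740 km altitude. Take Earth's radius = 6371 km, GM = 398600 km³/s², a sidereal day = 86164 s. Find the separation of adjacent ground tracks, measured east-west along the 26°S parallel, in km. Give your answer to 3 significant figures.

3040 km

Semi-major axis a = 6371 + 1740 = 8111 km. Period T = 2π√(a³/μ) = 2π√(8111³/398600) = 7269.8 s = 121.16 min.
Node shift per orbit = (7269.8/86164) × 360° = 30.37°.
Equatorial spacing = 30.37 × 111.2 km/° = 3377 km.
At 26° latitude, spacing = 3377 × cos(26°) = 3036 km.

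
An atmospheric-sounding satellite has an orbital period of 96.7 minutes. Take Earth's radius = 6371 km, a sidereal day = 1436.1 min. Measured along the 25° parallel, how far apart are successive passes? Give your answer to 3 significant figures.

2440 km

T = 96.7 min = 5802.0 s.
Node shift per orbit = (5802.0/86166) × 360° = 24.24°.
Equatorial spacing = 24.24 × 111.2 km/° = 2695 km.
At 25° latitude, spacing = 2695 × cos(25°) = 2443 km.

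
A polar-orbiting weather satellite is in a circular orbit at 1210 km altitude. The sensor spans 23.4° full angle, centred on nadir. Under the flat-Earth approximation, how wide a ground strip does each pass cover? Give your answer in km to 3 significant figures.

501 km

Half-angle = 23.4°/2 = 11.7°.
Swath width ≈ 2h·tan(θ/2) = 2 × 1210 × tan(11.7°) = 501.2 km.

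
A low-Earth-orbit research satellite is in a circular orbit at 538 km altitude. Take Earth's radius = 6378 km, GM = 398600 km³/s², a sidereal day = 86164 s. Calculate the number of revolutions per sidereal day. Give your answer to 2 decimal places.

Semi-major axis a = 6378 + 538 = 6916 km. Period T = 2π√(a³/μ) = 2π√(6916³/398600) = 5723.9 s = 95.40 min.
Orbits per sidereal day = 86164 / 5723.9 = 15.053.

15.05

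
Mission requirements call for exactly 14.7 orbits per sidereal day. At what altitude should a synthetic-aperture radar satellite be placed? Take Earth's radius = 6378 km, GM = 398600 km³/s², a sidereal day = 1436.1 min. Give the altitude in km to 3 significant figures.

648 km

Required period T = 86166 / 14.7 = 5861.6 s.
From T = 2π√(a³/μ): a = (μ T²/4π²)^(1/3) = (398600 × 5861.6² / 4π²)^(1/3) = 7026 km.
Altitude h = a − R = 7026 − 6378 = 648 km.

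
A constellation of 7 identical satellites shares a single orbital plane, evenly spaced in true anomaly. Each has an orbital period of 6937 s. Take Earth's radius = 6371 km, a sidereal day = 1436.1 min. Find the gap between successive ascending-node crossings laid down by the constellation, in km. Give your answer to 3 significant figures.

460 km

Single-satellite node shift = (6937.0/86166) × 360° = 28.98°.
With 7 satellites evenly phased, successive equator crossings are 28.98/7 = 4.140° apart.
That is 4.140 × 111.2 = 460 km at the equator.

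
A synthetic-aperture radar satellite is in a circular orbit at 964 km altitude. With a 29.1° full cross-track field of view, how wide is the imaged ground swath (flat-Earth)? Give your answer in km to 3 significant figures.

Half-angle = 29.1°/2 = 14.55°.
Swath width ≈ 2h·tan(θ/2) = 2 × 964 × tan(14.55°) = 500.4 km.

500 km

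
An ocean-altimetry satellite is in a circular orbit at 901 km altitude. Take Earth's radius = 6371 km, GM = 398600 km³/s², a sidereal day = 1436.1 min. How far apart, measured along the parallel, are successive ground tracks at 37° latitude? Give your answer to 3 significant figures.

Semi-major axis a = 6371 + 901 = 7272 km. Period T = 2π√(a³/μ) = 2π√(7272³/398600) = 6171.5 s = 102.86 min.
Node shift per orbit = (6171.5/86166) × 360° = 25.78°.
Equatorial spacing = 25.78 × 111.2 km/° = 2867 km.
At 37° latitude, spacing = 2867 × cos(37°) = 2290 km.

2290 km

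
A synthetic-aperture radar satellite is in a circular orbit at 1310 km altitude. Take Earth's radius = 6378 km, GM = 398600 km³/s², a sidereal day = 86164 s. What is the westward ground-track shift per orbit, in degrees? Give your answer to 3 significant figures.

28.0°

Semi-major axis a = 6378 + 1310 = 7688 km. Period T = 2π√(a³/μ) = 2π√(7688³/398600) = 6708.6 s = 111.81 min.
During one orbit Earth rotates (6708.6 / 86164) × 360° = 28.03°.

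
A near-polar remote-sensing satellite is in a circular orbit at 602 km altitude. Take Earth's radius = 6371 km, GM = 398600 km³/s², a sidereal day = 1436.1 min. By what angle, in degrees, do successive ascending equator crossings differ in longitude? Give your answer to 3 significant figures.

Semi-major axis a = 6371 + 602 = 6973 km. Period T = 2π√(a³/μ) = 2π√(6973³/398600) = 5794.8 s = 96.58 min.
During one orbit Earth rotates (5794.8 / 86166) × 360° = 24.21°.

24.2°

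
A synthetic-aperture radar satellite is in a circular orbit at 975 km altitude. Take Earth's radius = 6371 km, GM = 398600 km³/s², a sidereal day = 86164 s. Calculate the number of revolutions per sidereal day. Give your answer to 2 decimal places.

Semi-major axis a = 6371 + 975 = 7346 km. Period T = 2π√(a³/μ) = 2π√(7346³/398600) = 6266.0 s = 104.43 min.
Orbits per sidereal day = 86164 / 6266.0 = 13.751.

13.75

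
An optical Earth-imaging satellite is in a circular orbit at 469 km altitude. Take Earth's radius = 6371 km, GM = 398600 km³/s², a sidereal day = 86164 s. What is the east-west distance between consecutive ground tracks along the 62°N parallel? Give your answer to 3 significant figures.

1230 km

Semi-major axis a = 6371 + 469 = 6840 km. Period T = 2π√(a³/μ) = 2π√(6840³/398600) = 5629.8 s = 93.83 min.
Node shift per orbit = (5629.8/86164) × 360° = 23.52°.
Equatorial spacing = 23.52 × 111.2 km/° = 2616 km.
At 62° latitude, spacing = 2616 × cos(62°) = 1228 km.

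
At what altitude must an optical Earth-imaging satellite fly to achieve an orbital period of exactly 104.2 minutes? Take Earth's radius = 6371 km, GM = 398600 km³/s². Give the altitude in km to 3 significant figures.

964 km

T = 104.2 min = 6252.0 s.
From T = 2π√(a³/μ): a = (μ T²/4π²)^(1/3) = (398600 × 6252.0² / 4π²)^(1/3) = 7335 km.
Altitude h = a − R = 7335 − 6371 = 964 km.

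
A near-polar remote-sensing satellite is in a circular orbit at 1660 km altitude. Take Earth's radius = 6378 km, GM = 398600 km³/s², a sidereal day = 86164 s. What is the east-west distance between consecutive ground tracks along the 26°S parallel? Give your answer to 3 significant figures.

3000 km

Semi-major axis a = 6378 + 1660 = 8038 km. Period T = 2π√(a³/μ) = 2π√(8038³/398600) = 7171.9 s = 119.53 min.
Node shift per orbit = (7171.9/86164) × 360° = 29.96°.
Equatorial spacing = 29.96 × 111.3 km/° = 3336 km.
At 26° latitude, spacing = 3336 × cos(26°) = 2998 km.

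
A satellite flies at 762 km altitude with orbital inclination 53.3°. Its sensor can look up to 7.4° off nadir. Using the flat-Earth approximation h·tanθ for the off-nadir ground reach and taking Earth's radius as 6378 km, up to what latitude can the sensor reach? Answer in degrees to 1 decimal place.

For a prograde orbit the ground track reaches latitude ±i = ±53.3°.
Sensor half-swath on the ground ≈ 762·tan(7.4°) = 99 km = 0.89° of latitude.
Maximum observable latitude ≈ 53.3 + 0.89 = 54.2°.

54.2°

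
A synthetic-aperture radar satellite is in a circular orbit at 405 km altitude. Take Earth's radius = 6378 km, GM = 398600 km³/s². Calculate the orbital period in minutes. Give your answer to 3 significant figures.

Semi-major axis a = 6378 + 405 = 6783 km. Period T = 2π√(a³/μ) = 2π√(6783³/398600) = 5559.6 s = 92.66 min.

92.7 min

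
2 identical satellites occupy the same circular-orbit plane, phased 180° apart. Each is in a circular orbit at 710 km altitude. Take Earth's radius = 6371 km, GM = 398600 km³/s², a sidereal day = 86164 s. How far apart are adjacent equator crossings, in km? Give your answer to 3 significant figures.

1380 km

Semi-major axis a = 6371 + 710 = 7081 km. Period T = 2π√(a³/μ) = 2π√(7081³/398600) = 5930.0 s = 98.83 min.
Single-satellite node shift = (5930.0/86164) × 360° = 24.78°.
With 2 satellites evenly phased, successive equator crossings are 24.78/2 = 12.388° apart.
That is 12.388 × 111.2 = 1377 km at the equator.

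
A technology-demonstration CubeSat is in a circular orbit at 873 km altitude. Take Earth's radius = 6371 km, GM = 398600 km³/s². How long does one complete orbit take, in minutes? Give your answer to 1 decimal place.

102.3 min

Semi-major axis a = 6371 + 873 = 7244 km. Period T = 2π√(a³/μ) = 2π√(7244³/398600) = 6135.9 s = 102.27 min.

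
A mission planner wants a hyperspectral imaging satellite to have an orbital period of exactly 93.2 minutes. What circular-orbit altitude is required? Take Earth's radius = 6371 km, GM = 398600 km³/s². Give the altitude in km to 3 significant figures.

438 km

T = 93.2 min = 5592.0 s.
From T = 2π√(a³/μ): a = (μ T²/4π²)^(1/3) = (398600 × 5592.0² / 4π²)^(1/3) = 6809 km.
Altitude h = a − R = 6809 − 6371 = 438 km.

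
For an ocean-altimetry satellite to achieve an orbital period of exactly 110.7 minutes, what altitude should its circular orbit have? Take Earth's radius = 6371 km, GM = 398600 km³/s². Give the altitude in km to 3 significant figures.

T = 110.7 min = 6642.0 s.
From T = 2π√(a³/μ): a = (μ T²/4π²)^(1/3) = (398600 × 6642.0² / 4π²)^(1/3) = 7637 km.
Altitude h = a − R = 7637 − 6371 = 1266 km.

1270 km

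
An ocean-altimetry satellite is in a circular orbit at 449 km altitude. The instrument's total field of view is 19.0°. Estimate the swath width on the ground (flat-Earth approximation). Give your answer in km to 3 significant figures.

Half-angle = 19.0°/2 = 9.5°.
Swath width ≈ 2h·tan(θ/2) = 2 × 449 × tan(9.5°) = 150.3 km.

150 km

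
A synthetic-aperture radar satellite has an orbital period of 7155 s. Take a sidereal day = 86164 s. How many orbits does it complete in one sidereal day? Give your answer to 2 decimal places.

Orbits per sidereal day = 86164 / 7155.0 = 12.042.

12.04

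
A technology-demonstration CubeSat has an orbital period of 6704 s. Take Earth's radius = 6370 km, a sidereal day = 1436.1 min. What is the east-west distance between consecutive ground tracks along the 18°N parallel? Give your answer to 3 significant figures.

2960 km

Node shift per orbit = (6704.0/86166) × 360° = 28.01°.
Equatorial spacing = 28.01 × 111.2 km/° = 3114 km.
At 18° latitude, spacing = 3114 × cos(18°) = 2962 km.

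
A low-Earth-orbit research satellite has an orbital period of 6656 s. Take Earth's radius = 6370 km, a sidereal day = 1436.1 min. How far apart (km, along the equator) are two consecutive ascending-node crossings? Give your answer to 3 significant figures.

During one orbit Earth rotates (6656.0 / 86166) × 360° = 27.81°.
At the equator that is 27.81° × (2π·6370/360) km/° = 27.81 × 111.2 = 3092 km.

3090 km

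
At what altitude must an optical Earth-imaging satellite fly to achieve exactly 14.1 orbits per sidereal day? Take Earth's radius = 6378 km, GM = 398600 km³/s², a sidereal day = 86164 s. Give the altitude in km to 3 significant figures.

846 km

Required period T = 86164 / 14.1 = 6110.9 s.
From T = 2π√(a³/μ): a = (μ T²/4π²)^(1/3) = (398600 × 6110.9² / 4π²)^(1/3) = 7224 km.
Altitude h = a − R = 7224 − 6378 = 846 km.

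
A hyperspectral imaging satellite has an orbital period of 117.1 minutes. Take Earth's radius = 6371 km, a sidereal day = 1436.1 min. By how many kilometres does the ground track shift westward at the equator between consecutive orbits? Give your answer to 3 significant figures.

3260 km

T = 117.1 min = 7026.0 s.
During one orbit Earth rotates (7026.0 / 86166) × 360° = 29.35°.
At the equator that is 29.35° × (2π·6371/360) km/° = 29.35 × 111.2 = 3264 km.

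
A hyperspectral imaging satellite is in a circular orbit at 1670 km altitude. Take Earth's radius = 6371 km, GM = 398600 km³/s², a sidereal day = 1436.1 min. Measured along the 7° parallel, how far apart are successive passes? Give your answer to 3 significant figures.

Semi-major axis a = 6371 + 1670 = 8041 km. Period T = 2π√(a³/μ) = 2π√(8041³/398600) = 7175.9 s = 119.60 min.
Node shift per orbit = (7175.9/86166) × 360° = 29.98°.
Equatorial spacing = 29.98 × 111.2 km/° = 3334 km.
At 7° latitude, spacing = 3334 × cos(7°) = 3309 km.

3310 km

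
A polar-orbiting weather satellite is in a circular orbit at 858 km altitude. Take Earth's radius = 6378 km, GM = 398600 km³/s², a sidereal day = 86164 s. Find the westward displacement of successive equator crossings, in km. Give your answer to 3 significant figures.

2850 km

Semi-major axis a = 6378 + 858 = 7236 km. Period T = 2π√(a³/μ) = 2π√(7236³/398600) = 6125.7 s = 102.10 min.
During one orbit Earth rotates (6125.7 / 86164) × 360° = 25.59°.
At the equator that is 25.59° × (2π·6378/360) km/° = 25.59 × 111.3 = 2849 km.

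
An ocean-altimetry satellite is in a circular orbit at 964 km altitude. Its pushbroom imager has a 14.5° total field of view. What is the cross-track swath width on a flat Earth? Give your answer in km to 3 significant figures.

245 km

Half-angle = 14.5°/2 = 7.25°.
Swath width ≈ 2h·tan(θ/2) = 2 × 964 × tan(7.25°) = 245.3 km.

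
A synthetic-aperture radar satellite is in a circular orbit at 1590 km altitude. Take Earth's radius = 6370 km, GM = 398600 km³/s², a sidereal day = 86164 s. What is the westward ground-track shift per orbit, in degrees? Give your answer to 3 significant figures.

Semi-major axis a = 6370 + 1590 = 7960 km. Period T = 2π√(a³/μ) = 2π√(7960³/398600) = 7067.7 s = 117.80 min.
During one orbit Earth rotates (7067.7 / 86164) × 360° = 29.53°.

29.5°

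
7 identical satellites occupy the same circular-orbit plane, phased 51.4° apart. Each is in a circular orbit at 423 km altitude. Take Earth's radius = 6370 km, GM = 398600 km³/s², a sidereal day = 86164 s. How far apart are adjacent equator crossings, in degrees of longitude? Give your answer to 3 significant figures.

Semi-major axis a = 6370 + 423 = 6793 km. Period T = 2π√(a³/μ) = 2π√(6793³/398600) = 5571.9 s = 92.87 min.
Single-satellite node shift = (5571.9/86164) × 360° = 23.28°.
With 7 satellites evenly phased, successive equator crossings are 23.28/7 = 3.326° apart.

3.33°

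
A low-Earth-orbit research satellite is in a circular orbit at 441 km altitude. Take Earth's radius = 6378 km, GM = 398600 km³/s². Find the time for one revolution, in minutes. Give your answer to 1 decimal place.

93.4 min

Semi-major axis a = 6378 + 441 = 6819 km. Period T = 2π√(a³/μ) = 2π√(6819³/398600) = 5603.9 s = 93.40 min.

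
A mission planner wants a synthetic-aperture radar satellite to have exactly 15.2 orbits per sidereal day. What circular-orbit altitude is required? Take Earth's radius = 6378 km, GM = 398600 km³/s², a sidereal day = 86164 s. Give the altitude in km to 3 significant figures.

Required period T = 86164 / 15.2 = 5668.7 s.
From T = 2π√(a³/μ): a = (μ T²/4π²)^(1/3) = (398600 × 5668.7² / 4π²)^(1/3) = 6871 km.
Altitude h = a − R = 6871 − 6378 = 493 km.

493 km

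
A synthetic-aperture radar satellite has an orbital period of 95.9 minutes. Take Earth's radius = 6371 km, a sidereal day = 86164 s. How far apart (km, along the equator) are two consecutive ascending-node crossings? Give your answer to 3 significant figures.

T = 95.9 min = 5754.0 s.
During one orbit Earth rotates (5754.0 / 86164) × 360° = 24.04°.
At the equator that is 24.04° × (2π·6371/360) km/° = 24.04 × 111.2 = 2673 km.

2670 km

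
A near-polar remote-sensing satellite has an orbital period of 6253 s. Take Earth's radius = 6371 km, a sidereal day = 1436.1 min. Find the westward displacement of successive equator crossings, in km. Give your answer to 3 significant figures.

2900 km

During one orbit Earth rotates (6253.0 / 86166) × 360° = 26.12°.
At the equator that is 26.12° × (2π·6371/360) km/° = 26.12 × 111.2 = 2905 km.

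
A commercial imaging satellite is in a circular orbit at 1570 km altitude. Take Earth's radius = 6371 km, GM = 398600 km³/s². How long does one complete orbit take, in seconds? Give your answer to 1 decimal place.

7042.5 seconds

Semi-major axis a = 6371 + 1570 = 7941 km. Period T = 2π√(a³/μ) = 2π√(7941³/398600) = 7042.5 s = 117.37 min.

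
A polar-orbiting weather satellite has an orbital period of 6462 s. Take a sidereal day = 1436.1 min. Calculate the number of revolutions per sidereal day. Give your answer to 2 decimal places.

13.33

Orbits per sidereal day = 86166 / 6462.0 = 13.334.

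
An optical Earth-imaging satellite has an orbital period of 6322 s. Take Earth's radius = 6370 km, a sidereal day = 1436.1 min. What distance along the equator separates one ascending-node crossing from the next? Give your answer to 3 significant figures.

During one orbit Earth rotates (6322.0 / 86166) × 360° = 26.41°.
At the equator that is 26.41° × (2π·6370/360) km/° = 26.41 × 111.2 = 2937 km.

2940 km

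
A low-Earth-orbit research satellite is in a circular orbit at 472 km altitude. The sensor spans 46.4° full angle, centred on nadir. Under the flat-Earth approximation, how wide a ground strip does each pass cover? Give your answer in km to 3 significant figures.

405 km

Half-angle = 46.4°/2 = 23.2°.
Swath width ≈ 2h·tan(θ/2) = 2 × 472 × tan(23.2°) = 404.6 km.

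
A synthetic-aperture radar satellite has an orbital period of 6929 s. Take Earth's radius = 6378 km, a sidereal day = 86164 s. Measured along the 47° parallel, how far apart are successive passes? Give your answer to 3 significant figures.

Node shift per orbit = (6929.0/86164) × 360° = 28.95°.
Equatorial spacing = 28.95 × 111.3 km/° = 3223 km.
At 47° latitude, spacing = 3223 × cos(47°) = 2198 km.

2200 km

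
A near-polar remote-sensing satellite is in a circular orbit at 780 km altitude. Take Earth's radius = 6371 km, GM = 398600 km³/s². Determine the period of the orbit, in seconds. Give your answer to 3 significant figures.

Semi-major axis a = 6371 + 780 = 7151 km. Period T = 2π√(a³/μ) = 2π√(7151³/398600) = 6018.1 s = 100.30 min.

6020 seconds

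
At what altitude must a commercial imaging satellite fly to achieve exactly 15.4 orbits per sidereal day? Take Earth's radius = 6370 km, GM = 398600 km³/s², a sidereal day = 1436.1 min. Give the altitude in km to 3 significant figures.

Required period T = 86166 / 15.4 = 5595.2 s.
From T = 2π√(a³/μ): a = (μ T²/4π²)^(1/3) = (398600 × 5595.2² / 4π²)^(1/3) = 6812 km.
Altitude h = a − R = 6812 − 6370 = 442 km.

442 km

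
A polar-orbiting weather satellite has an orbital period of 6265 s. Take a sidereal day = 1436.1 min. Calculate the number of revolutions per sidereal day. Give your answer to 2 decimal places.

Orbits per sidereal day = 86166 / 6265.0 = 13.754.

13.75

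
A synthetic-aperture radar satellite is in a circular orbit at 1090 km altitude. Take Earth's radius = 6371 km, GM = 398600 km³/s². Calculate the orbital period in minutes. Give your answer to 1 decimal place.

106.9 min

Semi-major axis a = 6371 + 1090 = 7461 km. Period T = 2π√(a³/μ) = 2π√(7461³/398600) = 6413.7 s = 106.89 min.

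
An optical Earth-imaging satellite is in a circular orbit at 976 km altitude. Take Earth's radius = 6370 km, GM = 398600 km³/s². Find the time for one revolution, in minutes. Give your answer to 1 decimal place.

104.4 min

Semi-major axis a = 6370 + 976 = 7346 km. Period T = 2π√(a³/μ) = 2π√(7346³/398600) = 6266.0 s = 104.43 min.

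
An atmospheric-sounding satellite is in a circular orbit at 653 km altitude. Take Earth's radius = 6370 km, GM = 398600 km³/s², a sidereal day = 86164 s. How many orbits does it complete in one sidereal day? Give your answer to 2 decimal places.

Semi-major axis a = 6370 + 653 = 7023 km. Period T = 2π√(a³/μ) = 2π√(7023³/398600) = 5857.3 s = 97.62 min.
Orbits per sidereal day = 86164 / 5857.3 = 14.711.

14.71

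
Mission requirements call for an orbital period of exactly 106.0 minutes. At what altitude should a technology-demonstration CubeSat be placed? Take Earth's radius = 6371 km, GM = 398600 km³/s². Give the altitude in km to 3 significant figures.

1050 km

T = 106.0 min = 6360.0 s.
From T = 2π√(a³/μ): a = (μ T²/4π²)^(1/3) = (398600 × 6360.0² / 4π²)^(1/3) = 7419 km.
Altitude h = a − R = 7419 − 6371 = 1048 km.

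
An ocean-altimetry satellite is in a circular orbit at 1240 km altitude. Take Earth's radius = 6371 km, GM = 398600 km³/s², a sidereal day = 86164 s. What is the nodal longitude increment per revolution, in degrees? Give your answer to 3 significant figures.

Semi-major axis a = 6371 + 1240 = 7611 km. Period T = 2π√(a³/μ) = 2π√(7611³/398600) = 6608.1 s = 110.13 min.
During one orbit Earth rotates (6608.1 / 86164) × 360° = 27.61°.

27.6°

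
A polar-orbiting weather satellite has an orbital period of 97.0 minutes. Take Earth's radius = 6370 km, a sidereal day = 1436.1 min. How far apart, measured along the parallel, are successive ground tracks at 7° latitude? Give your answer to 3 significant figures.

2680 km

T = 97.0 min = 5820.0 s.
Node shift per orbit = (5820.0/86166) × 360° = 24.32°.
Equatorial spacing = 24.32 × 111.2 km/° = 2703 km.
At 7° latitude, spacing = 2703 × cos(7°) = 2683 km.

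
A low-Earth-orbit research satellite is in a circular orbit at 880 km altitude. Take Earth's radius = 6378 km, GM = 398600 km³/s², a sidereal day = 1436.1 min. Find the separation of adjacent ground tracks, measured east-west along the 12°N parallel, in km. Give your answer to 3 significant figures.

Semi-major axis a = 6378 + 880 = 7258 km. Period T = 2π√(a³/μ) = 2π√(7258³/398600) = 6153.7 s = 102.56 min.
Node shift per orbit = (6153.7/86166) × 360° = 25.71°.
Equatorial spacing = 25.71 × 111.3 km/° = 2862 km.
At 12° latitude, spacing = 2862 × cos(12°) = 2799 km.

2800 km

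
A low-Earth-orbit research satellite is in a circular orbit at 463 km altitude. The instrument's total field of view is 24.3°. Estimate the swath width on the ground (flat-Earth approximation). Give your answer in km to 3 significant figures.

Half-angle = 24.3°/2 = 12.15°.
Swath width ≈ 2h·tan(θ/2) = 2 × 463 × tan(12.15°) = 199.4 km.

199 km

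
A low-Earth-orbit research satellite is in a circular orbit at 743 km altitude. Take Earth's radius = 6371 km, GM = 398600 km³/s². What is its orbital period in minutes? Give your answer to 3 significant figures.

99.5 min

Semi-major axis a = 6371 + 743 = 7114 km. Period T = 2π√(a³/μ) = 2π√(7114³/398600) = 5971.5 s = 99.52 min.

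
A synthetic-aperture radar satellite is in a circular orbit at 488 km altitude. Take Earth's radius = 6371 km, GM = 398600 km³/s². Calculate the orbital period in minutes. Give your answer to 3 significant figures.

94.2 min

Semi-major axis a = 6371 + 488 = 6859 km. Period T = 2π√(a³/μ) = 2π√(6859³/398600) = 5653.3 s = 94.22 min.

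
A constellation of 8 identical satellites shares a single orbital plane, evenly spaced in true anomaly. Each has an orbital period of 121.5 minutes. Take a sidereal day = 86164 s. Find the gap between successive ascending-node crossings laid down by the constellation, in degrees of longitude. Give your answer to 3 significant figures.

T = 121.5 min = 7290.0 s.
Single-satellite node shift = (7290.0/86164) × 360° = 30.46°.
With 8 satellites evenly phased, successive equator crossings are 30.46/8 = 3.807° apart.

3.81°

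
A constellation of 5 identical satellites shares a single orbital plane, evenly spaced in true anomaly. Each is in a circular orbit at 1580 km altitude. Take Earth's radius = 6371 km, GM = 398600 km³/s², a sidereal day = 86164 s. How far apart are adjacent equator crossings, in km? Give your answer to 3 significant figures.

656 km

Semi-major axis a = 6371 + 1580 = 7951 km. Period T = 2π√(a³/μ) = 2π√(7951³/398600) = 7055.8 s = 117.60 min.
Single-satellite node shift = (7055.8/86164) × 360° = 29.48°.
With 5 satellites evenly phased, successive equator crossings are 29.48/5 = 5.896° apart.
That is 5.896 × 111.2 = 656 km at the equator.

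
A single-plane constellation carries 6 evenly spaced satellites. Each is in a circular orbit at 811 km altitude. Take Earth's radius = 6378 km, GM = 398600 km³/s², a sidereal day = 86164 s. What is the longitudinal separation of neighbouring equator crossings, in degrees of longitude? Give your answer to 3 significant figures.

4.22°

Semi-major axis a = 6378 + 811 = 7189 km. Period T = 2π√(a³/μ) = 2π√(7189³/398600) = 6066.2 s = 101.10 min.
Single-satellite node shift = (6066.2/86164) × 360° = 25.34°.
With 6 satellites evenly phased, successive equator crossings are 25.34/6 = 4.224° apart.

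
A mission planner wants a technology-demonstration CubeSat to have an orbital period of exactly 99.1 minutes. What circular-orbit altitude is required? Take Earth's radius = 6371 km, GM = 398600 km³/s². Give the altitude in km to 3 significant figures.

T = 99.1 min = 5946.0 s.
From T = 2π√(a³/μ): a = (μ T²/4π²)^(1/3) = (398600 × 5946.0² / 4π²)^(1/3) = 7094 km.
Altitude h = a − R = 7094 − 6371 = 723 km.

723 km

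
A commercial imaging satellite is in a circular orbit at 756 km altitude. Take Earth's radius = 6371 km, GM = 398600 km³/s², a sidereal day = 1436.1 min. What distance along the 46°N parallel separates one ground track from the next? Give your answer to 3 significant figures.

Semi-major axis a = 6371 + 756 = 7127 km. Period T = 2π√(a³/μ) = 2π√(7127³/398600) = 5987.9 s = 99.80 min.
Node shift per orbit = (5987.9/86166) × 360° = 25.02°.
Equatorial spacing = 25.02 × 111.2 km/° = 2782 km.
At 46° latitude, spacing = 2782 × cos(46°) = 1932 km.

1930 km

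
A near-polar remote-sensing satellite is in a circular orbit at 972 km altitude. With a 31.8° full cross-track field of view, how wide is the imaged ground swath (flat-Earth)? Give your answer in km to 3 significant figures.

Half-angle = 31.8°/2 = 15.9°.
Swath width ≈ 2h·tan(θ/2) = 2 × 972 × tan(15.9°) = 553.8 km.

554 km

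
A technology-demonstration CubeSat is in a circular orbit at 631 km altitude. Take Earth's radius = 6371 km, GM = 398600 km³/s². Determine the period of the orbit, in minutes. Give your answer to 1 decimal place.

97.2 min

Semi-major axis a = 6371 + 631 = 7002 km. Period T = 2π√(a³/μ) = 2π√(7002³/398600) = 5831.0 s = 97.18 min.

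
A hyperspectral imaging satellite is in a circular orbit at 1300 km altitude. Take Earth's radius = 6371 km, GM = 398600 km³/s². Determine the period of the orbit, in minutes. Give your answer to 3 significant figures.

Semi-major axis a = 6371 + 1300 = 7671 km. Period T = 2π√(a³/μ) = 2π√(7671³/398600) = 6686.4 s = 111.44 min.

111 min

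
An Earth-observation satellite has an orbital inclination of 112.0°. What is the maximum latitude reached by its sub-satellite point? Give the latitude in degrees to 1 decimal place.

Retrograde orbit: the ground track reaches ±(180° − i) = ±(180 − 112.0) = ±68.0°.

68.0°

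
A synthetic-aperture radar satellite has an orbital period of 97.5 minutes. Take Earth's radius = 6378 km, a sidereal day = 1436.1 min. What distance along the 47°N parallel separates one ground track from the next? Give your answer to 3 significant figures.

T = 97.5 min = 5850.0 s.
Node shift per orbit = (5850.0/86166) × 360° = 24.44°.
Equatorial spacing = 24.44 × 111.3 km/° = 2721 km.
At 47° latitude, spacing = 2721 × cos(47°) = 1856 km.

1860 km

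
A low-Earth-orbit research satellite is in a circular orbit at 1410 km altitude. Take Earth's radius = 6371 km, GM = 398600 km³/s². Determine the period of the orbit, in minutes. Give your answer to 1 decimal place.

113.8 min

Semi-major axis a = 6371 + 1410 = 7781 km. Period T = 2π√(a³/μ) = 2π√(7781³/398600) = 6830.7 s = 113.84 min.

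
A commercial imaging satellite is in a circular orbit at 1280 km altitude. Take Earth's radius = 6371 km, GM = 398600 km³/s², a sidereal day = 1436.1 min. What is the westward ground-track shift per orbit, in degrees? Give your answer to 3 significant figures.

Semi-major axis a = 6371 + 1280 = 7651 km. Period T = 2π√(a³/μ) = 2π√(7651³/398600) = 6660.2 s = 111.00 min.
During one orbit Earth rotates (6660.2 / 86166) × 360° = 27.83°.

27.8°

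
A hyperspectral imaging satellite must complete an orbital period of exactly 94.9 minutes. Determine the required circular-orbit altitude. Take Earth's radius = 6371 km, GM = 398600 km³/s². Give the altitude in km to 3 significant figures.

T = 94.9 min = 5694.0 s.
From T = 2π√(a³/μ): a = (μ T²/4π²)^(1/3) = (398600 × 5694.0² / 4π²)^(1/3) = 6892 km.
Altitude h = a − R = 6892 − 6371 = 521 km.

521 km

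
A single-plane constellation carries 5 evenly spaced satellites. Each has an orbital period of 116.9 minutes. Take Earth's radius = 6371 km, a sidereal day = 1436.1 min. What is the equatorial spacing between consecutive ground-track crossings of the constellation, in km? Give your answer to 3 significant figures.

652 km

T = 116.9 min = 7014.0 s.
Single-satellite node shift = (7014.0/86166) × 360° = 29.30°.
With 5 satellites evenly phased, successive equator crossings are 29.30/5 = 5.861° apart.
That is 5.861 × 111.2 = 652 km at the equator.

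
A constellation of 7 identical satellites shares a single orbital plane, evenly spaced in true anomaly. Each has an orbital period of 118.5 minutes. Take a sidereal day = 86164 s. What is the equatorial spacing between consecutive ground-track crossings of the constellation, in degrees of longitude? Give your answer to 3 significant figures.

4.24°

T = 118.5 min = 7110.0 s.
Single-satellite node shift = (7110.0/86164) × 360° = 29.71°.
With 7 satellites evenly phased, successive equator crossings are 29.71/7 = 4.244° apart.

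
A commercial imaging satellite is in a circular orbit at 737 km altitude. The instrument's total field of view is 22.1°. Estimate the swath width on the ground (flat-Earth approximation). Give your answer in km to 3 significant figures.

Half-angle = 22.1°/2 = 11.05°.
Swath width ≈ 2h·tan(θ/2) = 2 × 737 × tan(11.05°) = 287.9 km.

288 km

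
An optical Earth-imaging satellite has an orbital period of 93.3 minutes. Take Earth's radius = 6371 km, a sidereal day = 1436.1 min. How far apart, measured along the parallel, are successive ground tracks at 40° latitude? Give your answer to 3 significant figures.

T = 93.3 min = 5598.0 s.
Node shift per orbit = (5598.0/86166) × 360° = 23.39°.
Equatorial spacing = 23.39 × 111.2 km/° = 2601 km.
At 40° latitude, spacing = 2601 × cos(40°) = 1992 km.

1990 km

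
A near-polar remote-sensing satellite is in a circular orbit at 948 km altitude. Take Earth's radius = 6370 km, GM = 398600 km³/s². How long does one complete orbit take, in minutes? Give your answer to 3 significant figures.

Semi-major axis a = 6370 + 948 = 7318 km. Period T = 2π√(a³/μ) = 2π√(7318³/398600) = 6230.2 s = 103.84 min.

104 min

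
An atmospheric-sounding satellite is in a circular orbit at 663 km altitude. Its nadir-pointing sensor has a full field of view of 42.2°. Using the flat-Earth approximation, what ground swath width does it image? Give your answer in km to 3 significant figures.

512 km

Half-angle = 42.2°/2 = 21.1°.
Swath width ≈ 2h·tan(θ/2) = 2 × 663 × tan(21.1°) = 511.7 km.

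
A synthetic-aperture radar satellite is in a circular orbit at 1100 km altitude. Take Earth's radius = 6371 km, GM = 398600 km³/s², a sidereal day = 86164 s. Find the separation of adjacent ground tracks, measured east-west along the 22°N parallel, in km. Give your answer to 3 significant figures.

Semi-major axis a = 6371 + 1100 = 7471 km. Period T = 2π√(a³/μ) = 2π√(7471³/398600) = 6426.6 s = 107.11 min.
Node shift per orbit = (6426.6/86164) × 360° = 26.85°.
Equatorial spacing = 26.85 × 111.2 km/° = 2986 km.
At 22° latitude, spacing = 2986 × cos(22°) = 2768 km.

2770 km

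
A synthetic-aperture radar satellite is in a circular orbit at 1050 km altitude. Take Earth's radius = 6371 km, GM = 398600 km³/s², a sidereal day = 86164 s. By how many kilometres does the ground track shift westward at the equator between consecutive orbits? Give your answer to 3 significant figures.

Semi-major axis a = 6371 + 1050 = 7421 km. Period T = 2π√(a³/μ) = 2π√(7421³/398600) = 6362.2 s = 106.04 min.
During one orbit Earth rotates (6362.2 / 86164) × 360° = 26.58°.
At the equator that is 26.58° × (2π·6371/360) km/° = 26.58 × 111.2 = 2956 km.

2960 km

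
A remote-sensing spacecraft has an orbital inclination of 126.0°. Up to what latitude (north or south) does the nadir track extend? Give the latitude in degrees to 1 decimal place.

Retrograde orbit: the ground track reaches ±(180° − i) = ±(180 − 126.0) = ±54.0°.

54.0°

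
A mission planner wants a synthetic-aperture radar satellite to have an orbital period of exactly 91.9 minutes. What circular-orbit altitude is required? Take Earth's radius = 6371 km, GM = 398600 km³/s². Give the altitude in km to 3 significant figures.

T = 91.9 min = 5514.0 s.
From T = 2π√(a³/μ): a = (μ T²/4π²)^(1/3) = (398600 × 5514.0² / 4π²)^(1/3) = 6746 km.
Altitude h = a − R = 6746 − 6371 = 375 km.

375 km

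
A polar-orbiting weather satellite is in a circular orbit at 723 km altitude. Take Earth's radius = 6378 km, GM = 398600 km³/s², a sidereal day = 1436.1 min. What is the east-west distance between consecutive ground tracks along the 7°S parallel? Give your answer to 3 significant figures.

2750 km

Semi-major axis a = 6378 + 723 = 7101 km. Period T = 2π√(a³/μ) = 2π√(7101³/398600) = 5955.1 s = 99.25 min.
Node shift per orbit = (5955.1/86166) × 360° = 24.88°.
Equatorial spacing = 24.88 × 111.3 km/° = 2770 km.
At 7° latitude, spacing = 2770 × cos(7°) = 2749 km.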